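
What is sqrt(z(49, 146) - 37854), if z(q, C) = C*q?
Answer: 10*I*sqrt(307) ≈ 175.21*I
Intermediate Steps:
sqrt(z(49, 146) - 37854) = sqrt(146*49 - 37854) = sqrt(7154 - 37854) = sqrt(-30700) = 10*I*sqrt(307)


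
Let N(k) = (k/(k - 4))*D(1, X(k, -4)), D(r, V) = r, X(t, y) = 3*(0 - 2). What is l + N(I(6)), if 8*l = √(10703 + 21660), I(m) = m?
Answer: 3 + √32363/8 ≈ 25.487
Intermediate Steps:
X(t, y) = -6 (X(t, y) = 3*(-2) = -6)
N(k) = k/(-4 + k) (N(k) = (k/(k - 4))*1 = (k/(-4 + k))*1 = k/(-4 + k))
l = √32363/8 (l = √(10703 + 21660)/8 = √32363/8 ≈ 22.487)
l + N(I(6)) = √32363/8 + 6/(-4 + 6) = √32363/8 + 6/2 = √32363/8 + 6*(½) = √32363/8 + 3 = 3 + √32363/8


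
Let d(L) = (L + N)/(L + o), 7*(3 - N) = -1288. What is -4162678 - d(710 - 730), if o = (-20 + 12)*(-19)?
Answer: -549473663/132 ≈ -4.1627e+6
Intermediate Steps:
N = 187 (N = 3 - ⅐*(-1288) = 3 + 184 = 187)
o = 152 (o = -8*(-19) = 152)
d(L) = (187 + L)/(152 + L) (d(L) = (L + 187)/(L + 152) = (187 + L)/(152 + L))
-4162678 - d(710 - 730) = -4162678 - (187 + (710 - 730))/(152 + (710 - 730)) = -4162678 - (187 - 20)/(152 - 20) = -4162678 - 167/132 = -549473663/132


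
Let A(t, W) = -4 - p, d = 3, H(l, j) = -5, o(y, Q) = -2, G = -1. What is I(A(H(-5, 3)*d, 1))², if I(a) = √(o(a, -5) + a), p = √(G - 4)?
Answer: -6 - I*√5 ≈ -6.0 - 2.2361*I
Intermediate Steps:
p = I*√5 (p = √(-1 - 4) = √(-5) = I*√5 ≈ 2.2361*I)
A(t, W) = -4 - I*√5
I(a) = √(-2 + a)
I(A(H(-5, 3)*d, 1))² = (√(-2 + (-4 - I*√5)))² = (√(-6 - I*√5))² = -6 - I*√5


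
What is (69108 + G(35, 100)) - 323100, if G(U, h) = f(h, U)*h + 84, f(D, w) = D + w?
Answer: -240408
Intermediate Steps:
G(U, h) = 84 + h*(U + h) (G(U, h) = (h + U)*h + 84 = (U + h)*h + 84 = h*(U + h) + 84 = 84 + h*(U + h))
(69108 + G(35, 100)) - 323100 = (69108 + (84 + 100*(35 + 100))) - 323100 = (69108 + (84 + 100*135)) - 323100 = (69108 + (84 + 13500)) - 323100 = (69108 + 13584) - 323100 = 82692 - 323100 = -240408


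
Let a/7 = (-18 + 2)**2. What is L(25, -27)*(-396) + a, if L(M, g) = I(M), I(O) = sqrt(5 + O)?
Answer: 1792 - 396*sqrt(30) ≈ -376.98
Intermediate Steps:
L(M, g) = sqrt(5 + M)
a = 1792 (a = 7*(-18 + 2)**2 = 7*(-16)**2 = 7*256 = 1792)
L(25, -27)*(-396) + a = sqrt(5 + 25)*(-396) + 1792 = sqrt(30)*(-396) + 1792 = -396*sqrt(30) + 1792 = 1792 - 396*sqrt(30)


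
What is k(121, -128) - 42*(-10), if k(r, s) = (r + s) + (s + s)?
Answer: 157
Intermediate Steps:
k(r, s) = r + 3*s (k(r, s) = (r + s) + 2*s = r + 3*s)
k(121, -128) - 42*(-10) = (121 + 3*(-128)) - 42*(-10) = (121 - 384) - 1*(-420) = -263 + 420 = 157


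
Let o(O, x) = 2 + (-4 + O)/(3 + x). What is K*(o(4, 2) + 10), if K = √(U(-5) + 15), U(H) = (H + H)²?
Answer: 12*√115 ≈ 128.69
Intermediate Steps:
U(H) = 4*H² (U(H) = (2*H)² = 4*H²)
K = √115 (K = √(4*(-5)² + 15) = √(4*25 + 15) = √(100 + 15) = √115 ≈ 10.724)
o(O, x) = 2 + (-4 + O)/(3 + x)
K*(o(4, 2) + 10) = √115*((2 + 4 + 2*2)/(3 + 2) + 10) = √115*((2 + 4 + 4)/5 + 10) = √115*((⅕)*10 + 10) = √115*(2 + 10) = √115*12 = 12*√115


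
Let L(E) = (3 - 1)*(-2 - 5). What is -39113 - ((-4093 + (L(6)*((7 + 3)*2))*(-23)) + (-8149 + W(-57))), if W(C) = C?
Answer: -33254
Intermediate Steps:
L(E) = -14 (L(E) = 2*(-7) = -14)
-39113 - ((-4093 + (L(6)*((7 + 3)*2))*(-23)) + (-8149 + W(-57))) = -39113 - ((-4093 - 14*(7 + 3)*2*(-23)) + (-8149 - 57)) = -39113 - ((-4093 - 140*2*(-23)) - 8206) = -39113 - ((-4093 - 14*20*(-23)) - 8206) = -39113 - ((-4093 - 280*(-23)) - 8206) = -39113 - ((-4093 + 6440) - 8206) = -39113 - (2347 - 8206) = -39113 - 1*(-5859) = -39113 + 5859 = -33254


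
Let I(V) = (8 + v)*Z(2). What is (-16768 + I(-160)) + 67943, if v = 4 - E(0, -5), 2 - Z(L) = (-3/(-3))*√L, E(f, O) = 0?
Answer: 51199 - 12*√2 ≈ 51182.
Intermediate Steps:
Z(L) = 2 - √L (Z(L) = 2 - (-3/(-3))*√L = 2 - (-3*(-⅓))*√L = 2 - √L)
v = 4 (v = 4 - 1*0 = 4 + 0 = 4)
I(V) = 24 - 12*√2 (I(V) = (8 + 4)*(2 - √2) = 12*(2 - √2) = 24 - 12*√2)
(-16768 + I(-160)) + 67943 = (-16768 + (24 - 12*√2)) + 67943 = (-16744 - 12*√2) + 67943 = 51199 - 12*√2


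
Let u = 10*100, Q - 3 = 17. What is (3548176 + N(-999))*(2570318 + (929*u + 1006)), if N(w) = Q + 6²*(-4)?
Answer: 12419331568848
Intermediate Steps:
Q = 20 (Q = 3 + 17 = 20)
u = 1000
N(w) = -124 (N(w) = 20 + 6²*(-4) = 20 + 36*(-4) = 20 - 144 = -124)
(3548176 + N(-999))*(2570318 + (929*u + 1006)) = (3548176 - 124)*(2570318 + (929*1000 + 1006)) = 3548052*(2570318 + (929000 + 1006)) = 3548052*(2570318 + 930006) = 3548052*3500324 = 12419331568848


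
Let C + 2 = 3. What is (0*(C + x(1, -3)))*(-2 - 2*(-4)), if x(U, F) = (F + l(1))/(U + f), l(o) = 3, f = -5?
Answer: 0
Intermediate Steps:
C = 1 (C = -2 + 3 = 1)
x(U, F) = (3 + F)/(-5 + U) (x(U, F) = (F + 3)/(U - 5) = (3 + F)/(-5 + U))
(0*(C + x(1, -3)))*(-2 - 2*(-4)) = (0*(1 + (3 - 3)/(-5 + 1)))*(-2 - 2*(-4)) = (0*(1 + 0/(-4)))*(-2 + 8) = (0*(1 - ¼*0))*6 = (0*(1 + 0))*6 = (0*1)*6 = 0*6 = 0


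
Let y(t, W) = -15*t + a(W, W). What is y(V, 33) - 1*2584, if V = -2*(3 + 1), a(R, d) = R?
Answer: -2431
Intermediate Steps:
V = -8 (V = -2*4 = -8)
y(t, W) = W - 15*t (y(t, W) = -15*t + W = W - 15*t)
y(V, 33) - 1*2584 = (33 - 15*(-8)) - 1*2584 = (33 + 120) - 2584 = 153 - 2584 = -2431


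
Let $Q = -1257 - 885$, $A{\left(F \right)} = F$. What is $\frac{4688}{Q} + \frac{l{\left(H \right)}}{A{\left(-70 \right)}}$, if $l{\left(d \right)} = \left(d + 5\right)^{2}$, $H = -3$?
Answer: $- \frac{1718}{765} \approx -2.2458$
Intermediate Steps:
$Q = -2142$ ($Q = -1257 - 885 = -2142$)
$l{\left(d \right)} = \left(5 + d\right)^{2}$
$\frac{4688}{Q} + \frac{l{\left(H \right)}}{A{\left(-70 \right)}} = \frac{4688}{-2142} + \frac{\left(5 - 3\right)^{2}}{-70} = 4688 \left(- \frac{1}{2142}\right) + 2^{2} \left(- \frac{1}{70}\right) = - \frac{2344}{1071} + 4 \left(- \frac{1}{70}\right) = - \frac{2344}{1071} - \frac{2}{35} = - \frac{1718}{765}$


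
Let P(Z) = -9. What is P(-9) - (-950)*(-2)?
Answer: -1909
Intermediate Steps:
P(-9) - (-950)*(-2) = -9 - (-950)*(-2) = -9 - 50*38 = -9 - 1900 = -1909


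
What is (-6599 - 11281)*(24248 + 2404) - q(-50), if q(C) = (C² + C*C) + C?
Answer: -476542710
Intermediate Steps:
q(C) = C + 2*C² (q(C) = (C² + C²) + C = 2*C² + C = C + 2*C²)
(-6599 - 11281)*(24248 + 2404) - q(-50) = (-6599 - 11281)*(24248 + 2404) - (-50)*(1 + 2*(-50)) = -17880*26652 - (-50)*(1 - 100) = -476537760 - (-50)*(-99) = -476537760 - 1*4950 = -476537760 - 4950 = -476542710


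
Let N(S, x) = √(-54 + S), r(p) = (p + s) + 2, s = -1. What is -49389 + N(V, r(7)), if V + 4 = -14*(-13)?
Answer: -49389 + 2*√31 ≈ -49378.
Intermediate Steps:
V = 178 (V = -4 - 14*(-13) = -4 + 182 = 178)
r(p) = 1 + p (r(p) = (p - 1) + 2 = (-1 + p) + 2 = 1 + p)
-49389 + N(V, r(7)) = -49389 + √(-54 + 178) = -49389 + √124 = -49389 + 2*√31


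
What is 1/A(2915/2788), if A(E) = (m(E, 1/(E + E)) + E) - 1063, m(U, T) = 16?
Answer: -2788/2916121 ≈ -0.00095606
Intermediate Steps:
A(E) = -1047 + E (A(E) = (16 + E) - 1063 = -1047 + E)
1/A(2915/2788) = 1/(-1047 + 2915/2788) = 1/(-2916121/2788) = -2788/2916121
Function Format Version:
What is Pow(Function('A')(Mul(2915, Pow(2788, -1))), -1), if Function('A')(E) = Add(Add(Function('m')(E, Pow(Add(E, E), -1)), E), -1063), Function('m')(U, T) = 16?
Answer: Rational(-2788, 2916121) ≈ -0.00095606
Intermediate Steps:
Function('A')(E) = Add(-1047, E) (Function('A')(E) = Add(Add(16, E), -1063) = Add(-1047, E))
Pow(Function('A')(Mul(2915, Pow(2788, -1))), -1) = Pow(Add(-1047, Mul(2915, Pow(2788, -1))), -1) = Pow(Add(-1047, Mul(2915, Rational(1, 2788))), -1) = Pow(Add(-1047, Rational(2915, 2788)), -1) = Pow(Rational(-2916121, 2788), -1) = Rational(-2788, 2916121)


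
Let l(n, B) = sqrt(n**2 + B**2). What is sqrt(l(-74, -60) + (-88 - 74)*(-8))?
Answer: sqrt(1296 + 2*sqrt(2269)) ≈ 37.300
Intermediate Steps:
l(n, B) = sqrt(B**2 + n**2)
sqrt(l(-74, -60) + (-88 - 74)*(-8)) = sqrt(sqrt((-60)**2 + (-74)**2) + (-88 - 74)*(-8)) = sqrt(sqrt(3600 + 5476) - 162*(-8)) = sqrt(sqrt(9076) + 1296) = sqrt(2*sqrt(2269) + 1296) = sqrt(1296 + 2*sqrt(2269))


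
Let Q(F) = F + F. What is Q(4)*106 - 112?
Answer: 736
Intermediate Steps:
Q(F) = 2*F
Q(4)*106 - 112 = (2*4)*106 - 112 = 8*106 - 112 = 848 - 112 = 736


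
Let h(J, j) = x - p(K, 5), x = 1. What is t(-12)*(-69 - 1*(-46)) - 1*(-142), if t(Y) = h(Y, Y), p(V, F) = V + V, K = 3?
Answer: 257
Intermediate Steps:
p(V, F) = 2*V
h(J, j) = -5 (h(J, j) = 1 - 2*3 = 1 - 1*6 = 1 - 6 = -5)
t(Y) = -5
t(-12)*(-69 - 1*(-46)) - 1*(-142) = -5*(-69 - 1*(-46)) - 1*(-142) = -5*(-69 + 46) + 142 = -5*(-23) + 142 = 115 + 142 = 257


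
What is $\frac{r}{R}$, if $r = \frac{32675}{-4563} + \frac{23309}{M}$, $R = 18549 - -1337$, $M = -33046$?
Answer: $- \frac{91241309}{230660617356} \approx -0.00039557$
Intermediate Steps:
$R = 19886$ ($R = 18549 + 1337 = 19886$)
$r = - \frac{91241309}{11599146}$ ($r = \frac{32675}{-4563} + \frac{23309}{-33046} = 32675 \left(- \frac{1}{4563}\right) + 23309 \left(- \frac{1}{33046}\right) = - \frac{32675}{4563} - \frac{1793}{2542} = - \frac{91241309}{11599146} \approx -7.8662$)
$\frac{r}{R} = - \frac{91241309}{11599146 \cdot 19886} = \left(- \frac{91241309}{11599146}\right) \frac{1}{19886} = - \frac{91241309}{230660617356}$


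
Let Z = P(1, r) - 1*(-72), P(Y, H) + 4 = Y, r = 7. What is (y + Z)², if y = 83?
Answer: 23104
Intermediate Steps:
P(Y, H) = -4 + Y
Z = 69 (Z = (-4 + 1) - 1*(-72) = -3 + 72 = 69)
(y + Z)² = (83 + 69)² = 152² = 23104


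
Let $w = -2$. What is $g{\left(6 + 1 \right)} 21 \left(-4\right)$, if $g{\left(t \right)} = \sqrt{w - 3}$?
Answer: $- 84 i \sqrt{5} \approx - 187.83 i$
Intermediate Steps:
$g{\left(t \right)} = i \sqrt{5}$ ($g{\left(t \right)} = \sqrt{-2 - 3} = \sqrt{-5} = i \sqrt{5}$)
$g{\left(6 + 1 \right)} 21 \left(-4\right) = i \sqrt{5} \cdot 21 \left(-4\right) = 21 i \sqrt{5} \left(-4\right) = - 84 i \sqrt{5}$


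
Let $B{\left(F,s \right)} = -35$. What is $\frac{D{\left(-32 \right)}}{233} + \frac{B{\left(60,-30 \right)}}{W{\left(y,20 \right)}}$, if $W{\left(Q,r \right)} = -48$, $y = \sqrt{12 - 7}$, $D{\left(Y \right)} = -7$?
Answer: $\frac{7819}{11184} \approx 0.69912$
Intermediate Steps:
$y = \sqrt{5} \approx 2.2361$
$\frac{D{\left(-32 \right)}}{233} + \frac{B{\left(60,-30 \right)}}{W{\left(y,20 \right)}} = - \frac{7}{233} - \frac{35}{-48} = \left(-7\right) \frac{1}{233} - - \frac{35}{48} = - \frac{7}{233} + \frac{35}{48} = \frac{7819}{11184}$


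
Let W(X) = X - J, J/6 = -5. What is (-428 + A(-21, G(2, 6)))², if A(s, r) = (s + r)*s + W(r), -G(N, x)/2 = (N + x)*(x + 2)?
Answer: 6775609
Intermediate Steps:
J = -30 (J = 6*(-5) = -30)
W(X) = 30 + X (W(X) = X - 1*(-30) = X + 30 = 30 + X)
G(N, x) = -2*(2 + x)*(N + x) (G(N, x) = -2*(N + x)*(x + 2) = -2*(N + x)*(2 + x) = -2*(2 + x)*(N + x))
A(s, r) = 30 + r + s*(r + s) (A(s, r) = (s + r)*s + (30 + r) = (r + s)*s + (30 + r) = s*(r + s) + (30 + r) = 30 + r + s*(r + s))
(-428 + A(-21, G(2, 6)))² = (-428 + (30 + (-4*2 - 4*6 - 2*6² - 2*2*6) + (-21)² + (-4*2 - 4*6 - 2*6² - 2*2*6)*(-21)))² = (-428 + (30 + (-8 - 24 - 2*36 - 24) + 441 + (-8 - 24 - 2*36 - 24)*(-21)))² = (-428 + (30 + (-8 - 24 - 72 - 24) + 441 + (-8 - 24 - 72 - 24)*(-21)))² = (-428 + (30 - 128 + 441 - 128*(-21)))² = (-428 + (30 - 128 + 441 + 2688))² = (-428 + 3031)² = 2603² = 6775609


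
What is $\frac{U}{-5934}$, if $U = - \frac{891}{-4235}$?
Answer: $- \frac{27}{761530} \approx -3.5455 \cdot 10^{-5}$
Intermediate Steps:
$U = \frac{81}{385}$ ($U = \left(-891\right) \left(- \frac{1}{4235}\right) = \frac{81}{385} \approx 0.21039$)
$\frac{U}{-5934} = \frac{81}{385 \left(-5934\right)} = \frac{81}{385} \left(- \frac{1}{5934}\right) = - \frac{27}{761530}$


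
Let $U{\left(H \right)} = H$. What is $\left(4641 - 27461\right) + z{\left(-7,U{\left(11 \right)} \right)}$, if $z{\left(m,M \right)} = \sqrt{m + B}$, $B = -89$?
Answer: $-22820 + 4 i \sqrt{6} \approx -22820.0 + 9.798 i$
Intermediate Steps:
$z{\left(m,M \right)} = \sqrt{-89 + m}$ ($z{\left(m,M \right)} = \sqrt{m - 89} = \sqrt{-89 + m}$)
$\left(4641 - 27461\right) + z{\left(-7,U{\left(11 \right)} \right)} = \left(4641 - 27461\right) + \sqrt{-89 - 7} = -22820 + \sqrt{-96} = -22820 + 4 i \sqrt{6}$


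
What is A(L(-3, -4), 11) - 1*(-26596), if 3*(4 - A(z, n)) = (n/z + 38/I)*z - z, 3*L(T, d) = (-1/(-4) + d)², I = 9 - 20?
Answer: 14046539/528 ≈ 26603.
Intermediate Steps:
I = -11
L(T, d) = (¼ + d)²/3 (L(T, d) = (-1/(-4) + d)²/3 = (-1*(-¼) + d)²/3 = (¼ + d)²/3)
A(z, n) = 4 + z/3 - z*(-38/11 + n/z)/3 (A(z, n) = 4 - ((n/z + 38/(-11))*z - z)/3 = 4 - ((n/z + 38*(-1/11))*z - z)/3 = 4 - ((n/z - 38/11)*z - z)/3 = 4 - ((-38/11 + n/z)*z - z)/3 = 4 - (z*(-38/11 + n/z) - z)/3 = 4 - (-z + z*(-38/11 + n/z))/3 = 4 + (z/3 - z*(-38/11 + n/z)/3) = 4 + z/3 - z*(-38/11 + n/z)/3)
A(L(-3, -4), 11) - 1*(-26596) = (4 - ⅓*11 + 49*((1 + 4*(-4))²/48)/33) - 1*(-26596) = (4 - 11/3 + 49*((1 - 16)²/48)/33) + 26596 = (4 - 11/3 + 49*((1/48)*(-15)²)/33) + 26596 = (4 - 11/3 + 49*((1/48)*225)/33) + 26596 = (4 - 11/3 + (49/33)*(75/16)) + 26596 = (4 - 11/3 + 1225/176) + 26596 = 3851/528 + 26596 = 14046539/528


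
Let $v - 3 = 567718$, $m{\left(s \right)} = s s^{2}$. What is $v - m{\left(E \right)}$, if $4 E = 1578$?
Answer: $- \frac{486627301}{8} \approx -6.0828 \cdot 10^{7}$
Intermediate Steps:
$E = \frac{789}{2}$ ($E = \frac{1}{4} \cdot 1578 = \frac{789}{2} \approx 394.5$)
$m{\left(s \right)} = s^{3}$
$v = 567721$ ($v = 3 + 567718 = 567721$)
$v - m{\left(E \right)} = 567721 - \left(\frac{789}{2}\right)^{3} = 567721 - \frac{491169069}{8} = - \frac{486627301}{8}$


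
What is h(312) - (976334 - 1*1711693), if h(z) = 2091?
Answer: 737450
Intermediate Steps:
h(312) - (976334 - 1*1711693) = 2091 - (976334 - 1*1711693) = 2091 - (976334 - 1711693) = 2091 - 1*(-735359) = 2091 + 735359 = 737450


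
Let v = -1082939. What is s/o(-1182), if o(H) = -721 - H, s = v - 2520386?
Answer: -3603325/461 ≈ -7816.3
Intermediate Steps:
s = -3603325 (s = -1082939 - 2520386 = -3603325)
s/o(-1182) = -3603325/(-721 - 1*(-1182)) = -3603325/(-721 + 1182) = -3603325/461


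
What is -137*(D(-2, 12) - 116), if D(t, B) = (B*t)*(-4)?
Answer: 2740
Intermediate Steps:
D(t, B) = -4*B*t
-137*(D(-2, 12) - 116) = -137*(-4*12*(-2) - 116) = -137*(96 - 116) = -137*(-20) = 2740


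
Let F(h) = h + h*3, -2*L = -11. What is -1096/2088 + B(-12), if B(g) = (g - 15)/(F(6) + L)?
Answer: -22177/15399 ≈ -1.4402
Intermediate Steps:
L = 11/2 (L = -½*(-11) = 11/2 ≈ 5.5000)
F(h) = 4*h (F(h) = h + 3*h = 4*h)
B(g) = -30/59 + 2*g/59 (B(g) = (g - 15)/(4*6 + 11/2) = (-15 + g)/(24 + 11/2) = (-15 + g)/(59/2) = (-15 + g)*(2/59) = -30/59 + 2*g/59)
-1096/2088 + B(-12) = -1096/2088 + (-30/59 + (2/59)*(-12)) = -1096*1/2088 + (-30/59 - 24/59) = -137/261 - 54/59 = -22177/15399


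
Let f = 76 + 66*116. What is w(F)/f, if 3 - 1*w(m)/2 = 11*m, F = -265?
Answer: 1459/1933 ≈ 0.75479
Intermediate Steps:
w(m) = 6 - 22*m
f = 7732 (f = 76 + 7656 = 7732)
w(F)/f = (6 - 22*(-265))/7732 = (6 + 5830)*(1/7732) = 5836*(1/7732) = 1459/1933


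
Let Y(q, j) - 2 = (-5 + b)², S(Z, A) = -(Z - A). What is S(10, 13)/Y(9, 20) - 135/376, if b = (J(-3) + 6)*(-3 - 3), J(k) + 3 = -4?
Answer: 241/376 ≈ 0.64096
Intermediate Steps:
J(k) = -7 (J(k) = -3 - 4 = -7)
S(Z, A) = A - Z
b = 6 (b = (-7 + 6)*(-3 - 3) = -1*(-6) = 6)
Y(q, j) = 3 (Y(q, j) = 2 + (-5 + 6)² = 2 + 1² = 2 + 1 = 3)
S(10, 13)/Y(9, 20) - 135/376 = (13 - 1*10)/3 - 135/376 = (13 - 10)*(⅓) - 135*1/376 = 3*(⅓) - 135/376 = 1 - 135/376 = 241/376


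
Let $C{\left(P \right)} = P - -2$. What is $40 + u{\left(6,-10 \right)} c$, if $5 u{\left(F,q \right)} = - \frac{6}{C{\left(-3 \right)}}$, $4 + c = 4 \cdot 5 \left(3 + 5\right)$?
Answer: $\frac{1136}{5} \approx 227.2$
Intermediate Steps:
$C{\left(P \right)} = 2 + P$ ($C{\left(P \right)} = P + 2 = 2 + P$)
$c = 156$ ($c = -4 + 4 \cdot 5 \left(3 + 5\right) = -4 + 20 \cdot 8 = -4 + 160 = 156$)
$u{\left(F,q \right)} = \frac{6}{5}$ ($u{\left(F,q \right)} = \frac{\left(-6\right) \frac{1}{2 - 3}}{5} = \frac{\left(-6\right) \frac{1}{-1}}{5} = \frac{\left(-6\right) \left(-1\right)}{5} = \frac{1}{5} \cdot 6 = \frac{6}{5}$)
$40 + u{\left(6,-10 \right)} c = 40 + \frac{6}{5} \cdot 156 = 40 + \frac{936}{5} = \frac{1136}{5}$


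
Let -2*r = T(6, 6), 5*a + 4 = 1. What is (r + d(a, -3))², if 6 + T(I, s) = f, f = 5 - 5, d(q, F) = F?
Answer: 0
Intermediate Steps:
a = -⅗ (a = -⅘ + (⅕)*1 = -⅘ + ⅕ = -⅗ ≈ -0.60000)
f = 0
T(I, s) = -6 (T(I, s) = -6 + 0 = -6)
r = 3 (r = -½*(-6) = 3)
(r + d(a, -3))² = (3 - 3)² = 0² = 0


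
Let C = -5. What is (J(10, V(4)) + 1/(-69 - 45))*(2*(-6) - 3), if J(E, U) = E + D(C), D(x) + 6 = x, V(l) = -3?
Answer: 575/38 ≈ 15.132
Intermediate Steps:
D(x) = -6 + x
J(E, U) = -11 + E (J(E, U) = E + (-6 - 5) = E - 11 = -11 + E)
(J(10, V(4)) + 1/(-69 - 45))*(2*(-6) - 3) = ((-11 + 10) + 1/(-69 - 45))*(2*(-6) - 3) = (-1 + 1/(-114))*(-12 - 3) = (-1 - 1/114)*(-15) = -115/114*(-15) = 575/38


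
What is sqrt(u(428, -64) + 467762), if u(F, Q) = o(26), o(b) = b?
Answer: 2*sqrt(116947) ≈ 683.95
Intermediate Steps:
u(F, Q) = 26
sqrt(u(428, -64) + 467762) = sqrt(26 + 467762) = sqrt(467788) = 2*sqrt(116947)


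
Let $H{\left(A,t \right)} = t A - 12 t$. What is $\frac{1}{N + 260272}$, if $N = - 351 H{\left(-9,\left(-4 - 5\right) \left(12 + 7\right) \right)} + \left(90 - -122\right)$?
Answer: $- \frac{1}{999957} \approx -1.0 \cdot 10^{-6}$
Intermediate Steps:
$H{\left(A,t \right)} = - 12 t + A t$ ($H{\left(A,t \right)} = A t - 12 t = - 12 t + A t$)
$N = -1260229$ ($N = - 351 \left(-4 - 5\right) \left(12 + 7\right) \left(-12 - 9\right) + \left(90 - -122\right) = - 351 \left(-9\right) 19 \left(-21\right) + \left(90 + 122\right) = - 351 \left(\left(-171\right) \left(-21\right)\right) + 212 = \left(-351\right) 3591 + 212 = -1260441 + 212 = -1260229$)
$\frac{1}{N + 260272} = \frac{1}{-1260229 + 260272} = \frac{1}{-999957} = - \frac{1}{999957}$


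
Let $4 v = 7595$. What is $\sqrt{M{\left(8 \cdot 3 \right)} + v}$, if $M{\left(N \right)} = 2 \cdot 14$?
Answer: $\frac{\sqrt{7707}}{2} \approx 43.895$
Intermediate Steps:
$v = \frac{7595}{4}$ ($v = \frac{1}{4} \cdot 7595 = \frac{7595}{4} \approx 1898.8$)
$M{\left(N \right)} = 28$
$\sqrt{M{\left(8 \cdot 3 \right)} + v} = \sqrt{28 + \frac{7595}{4}} = \sqrt{\frac{7707}{4}} = \frac{\sqrt{7707}}{2}$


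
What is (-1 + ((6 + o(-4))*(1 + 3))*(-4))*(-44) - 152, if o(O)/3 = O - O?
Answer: 4116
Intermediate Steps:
o(O) = 0 (o(O) = 3*(O - O) = 3*0 = 0)
(-1 + ((6 + o(-4))*(1 + 3))*(-4))*(-44) - 152 = (-1 + ((6 + 0)*(1 + 3))*(-4))*(-44) - 152 = (-1 + (6*4)*(-4))*(-44) - 152 = (-1 + 24*(-4))*(-44) - 152 = (-1 - 96)*(-44) - 152 = -97*(-44) - 152 = 4268 - 152 = 4116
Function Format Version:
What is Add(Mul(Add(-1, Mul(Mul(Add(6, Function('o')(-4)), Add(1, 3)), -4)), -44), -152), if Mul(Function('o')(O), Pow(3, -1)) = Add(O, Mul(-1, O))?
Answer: 4116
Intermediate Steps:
Function('o')(O) = 0 (Function('o')(O) = Mul(3, Add(O, Mul(-1, O))) = Mul(3, 0) = 0)
Add(Mul(Add(-1, Mul(Mul(Add(6, Function('o')(-4)), Add(1, 3)), -4)), -44), -152) = Add(Mul(Add(-1, Mul(Mul(Add(6, 0), Add(1, 3)), -4)), -44), -152) = Add(Mul(Add(-1, Mul(Mul(6, 4), -4)), -44), -152) = Add(Mul(Add(-1, Mul(24, -4)), -44), -152) = Add(Mul(Add(-1, -96), -44), -152) = Add(Mul(-97, -44), -152) = Add(4268, -152) = 4116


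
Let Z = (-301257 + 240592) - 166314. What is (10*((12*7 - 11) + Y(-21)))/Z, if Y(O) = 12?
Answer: -850/226979 ≈ -0.0037448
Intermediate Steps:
Z = -226979 (Z = -60665 - 166314 = -226979)
(10*((12*7 - 11) + Y(-21)))/Z = (10*((12*7 - 11) + 12))/(-226979) = (10*((84 - 11) + 12))*(-1/226979) = (10*(73 + 12))*(-1/226979) = (10*85)*(-1/226979) = 850*(-1/226979) = -850/226979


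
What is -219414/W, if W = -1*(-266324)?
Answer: -109707/133162 ≈ -0.82386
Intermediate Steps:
W = 266324
-219414/W = -219414/266324 = -219414*1/266324 = -109707/133162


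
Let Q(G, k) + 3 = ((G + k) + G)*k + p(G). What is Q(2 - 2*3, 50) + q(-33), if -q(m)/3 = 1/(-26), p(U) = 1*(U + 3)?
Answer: 54499/26 ≈ 2096.1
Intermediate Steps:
p(U) = 3 + U (p(U) = 1*(3 + U) = 3 + U)
q(m) = 3/26 (q(m) = -3/(-26) = -3*(-1/26) = 3/26)
Q(G, k) = G + k*(k + 2*G) (Q(G, k) = -3 + (((G + k) + G)*k + (3 + G)) = -3 + ((k + 2*G)*k + (3 + G)) = -3 + (k*(k + 2*G) + (3 + G)) = -3 + (3 + G + k*(k + 2*G)) = G + k*(k + 2*G))
Q(2 - 2*3, 50) + q(-33) = ((2 - 2*3) + 50² + 2*(2 - 2*3)*50) + 3/26 = ((2 - 6) + 2500 + 2*(2 - 6)*50) + 3/26 = (-4 + 2500 + 2*(-4)*50) + 3/26 = (-4 + 2500 - 400) + 3/26 = 2096 + 3/26 = 54499/26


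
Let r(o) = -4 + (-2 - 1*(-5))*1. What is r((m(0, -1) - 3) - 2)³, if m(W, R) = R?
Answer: -1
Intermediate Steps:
r(o) = -1 (r(o) = -4 + (-2 + 5)*1 = -4 + 3*1 = -4 + 3 = -1)
r((m(0, -1) - 3) - 2)³ = (-1)³ = -1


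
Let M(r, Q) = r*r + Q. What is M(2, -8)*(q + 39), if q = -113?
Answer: 296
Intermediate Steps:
M(r, Q) = Q + r**2 (M(r, Q) = r**2 + Q = Q + r**2)
M(2, -8)*(q + 39) = (-8 + 2**2)*(-113 + 39) = (-8 + 4)*(-74) = -4*(-74) = 296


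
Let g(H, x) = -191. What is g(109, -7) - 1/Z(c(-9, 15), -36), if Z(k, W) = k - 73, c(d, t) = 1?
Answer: -13751/72 ≈ -190.99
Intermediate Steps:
Z(k, W) = -73 + k
g(109, -7) - 1/Z(c(-9, 15), -36) = -191 - 1/(-73 + 1) = -191 - 1/(-72) = -191 - 1*(-1/72) = -191 + 1/72 = -13751/72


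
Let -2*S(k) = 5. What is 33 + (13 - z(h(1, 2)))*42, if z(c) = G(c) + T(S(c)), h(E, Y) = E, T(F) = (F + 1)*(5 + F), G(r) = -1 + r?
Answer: 1473/2 ≈ 736.50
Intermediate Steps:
S(k) = -5/2 (S(k) = -½*5 = -5/2)
T(F) = (1 + F)*(5 + F)
z(c) = -19/4 + c (z(c) = (-1 + c) + (5 + (-5/2)² + 6*(-5/2)) = (-1 + c) + (5 + 25/4 - 15) = (-1 + c) - 15/4 = -19/4 + c)
33 + (13 - z(h(1, 2)))*42 = 33 + (13 - (-19/4 + 1))*42 = 33 + (13 - 1*(-15/4))*42 = 33 + (13 + 15/4)*42 = 33 + (67/4)*42 = 33 + 1407/2 = 1473/2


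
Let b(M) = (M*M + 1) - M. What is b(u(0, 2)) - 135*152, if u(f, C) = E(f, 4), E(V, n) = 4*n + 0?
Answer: -20279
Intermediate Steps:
E(V, n) = 4*n
u(f, C) = 16 (u(f, C) = 4*4 = 16)
b(M) = 1 + M**2 - M (b(M) = (M**2 + 1) - M = (1 + M**2) - M = 1 + M**2 - M)
b(u(0, 2)) - 135*152 = (1 + 16**2 - 1*16) - 135*152 = (1 + 256 - 16) - 20520 = 241 - 20520 = -20279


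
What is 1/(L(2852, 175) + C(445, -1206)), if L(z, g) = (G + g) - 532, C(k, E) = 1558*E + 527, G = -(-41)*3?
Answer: -1/1878655 ≈ -5.3230e-7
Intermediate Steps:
G = 123 (G = -41*(-3) = 123)
C(k, E) = 527 + 1558*E
L(z, g) = -409 + g (L(z, g) = (123 + g) - 532 = -409 + g)
1/(L(2852, 175) + C(445, -1206)) = 1/((-409 + 175) + (527 + 1558*(-1206))) = 1/(-234 + (527 - 1878948)) = 1/(-234 - 1878421) = 1/(-1878655) = -1/1878655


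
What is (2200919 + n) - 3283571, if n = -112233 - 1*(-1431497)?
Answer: 236612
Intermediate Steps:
n = 1319264 (n = -112233 + 1431497 = 1319264)
(2200919 + n) - 3283571 = (2200919 + 1319264) - 3283571 = 3520183 - 3283571 = 236612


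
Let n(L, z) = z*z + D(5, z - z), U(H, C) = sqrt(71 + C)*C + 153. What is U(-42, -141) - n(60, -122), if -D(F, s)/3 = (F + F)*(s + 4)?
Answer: -14611 - 141*I*sqrt(70) ≈ -14611.0 - 1179.7*I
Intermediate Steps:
D(F, s) = -6*F*(4 + s) (D(F, s) = -3*(F + F)*(s + 4) = -3*2*F*(4 + s) = -6*F*(4 + s))
U(H, C) = 153 + C*sqrt(71 + C) (U(H, C) = C*sqrt(71 + C) + 153 = 153 + C*sqrt(71 + C))
n(L, z) = -120 + z**2 (n(L, z) = z*z - 6*5*(4 + (z - z)) = z**2 - 6*5*(4 + 0) = z**2 - 6*5*4 = z**2 - 120 = -120 + z**2)
U(-42, -141) - n(60, -122) = (153 - 141*sqrt(71 - 141)) - (-120 + (-122)**2) = (153 - 141*I*sqrt(70)) - (-120 + 14884) = (153 - 141*I*sqrt(70)) - 1*14764 = (153 - 141*I*sqrt(70)) - 14764 = -14611 - 141*I*sqrt(70)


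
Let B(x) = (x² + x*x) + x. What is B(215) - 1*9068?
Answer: 83597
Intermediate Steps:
B(x) = x + 2*x² (B(x) = (x² + x²) + x = 2*x² + x = x + 2*x²)
B(215) - 1*9068 = 215*(1 + 2*215) - 1*9068 = 215*(1 + 430) - 9068 = 215*431 - 9068 = 92665 - 9068 = 83597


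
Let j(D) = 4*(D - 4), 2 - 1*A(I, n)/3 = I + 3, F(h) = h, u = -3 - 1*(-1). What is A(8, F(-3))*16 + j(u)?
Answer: -456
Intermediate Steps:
u = -2 (u = -3 + 1 = -2)
A(I, n) = -3 - 3*I (A(I, n) = 6 - 3*(I + 3) = 6 - 3*(3 + I) = 6 + (-9 - 3*I) = -3 - 3*I)
j(D) = -16 + 4*D (j(D) = 4*(-4 + D) = -16 + 4*D)
A(8, F(-3))*16 + j(u) = (-3 - 3*8)*16 + (-16 + 4*(-2)) = (-3 - 24)*16 + (-16 - 8) = -27*16 - 24 = -432 - 24 = -456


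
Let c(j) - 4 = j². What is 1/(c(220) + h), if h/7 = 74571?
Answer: 1/570401 ≈ 1.7532e-6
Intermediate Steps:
h = 521997 (h = 7*74571 = 521997)
c(j) = 4 + j²
1/(c(220) + h) = 1/((4 + 220²) + 521997) = 1/((4 + 48400) + 521997) = 1/(48404 + 521997) = 1/570401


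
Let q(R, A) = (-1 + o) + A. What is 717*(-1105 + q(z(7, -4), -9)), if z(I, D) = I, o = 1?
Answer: -798738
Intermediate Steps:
q(R, A) = A (q(R, A) = (-1 + 1) + A = 0 + A = A)
717*(-1105 + q(z(7, -4), -9)) = 717*(-1105 - 9) = 717*(-1114) = -798738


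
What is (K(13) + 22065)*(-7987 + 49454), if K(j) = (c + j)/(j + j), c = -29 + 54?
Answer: 11895389488/13 ≈ 9.1503e+8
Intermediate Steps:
c = 25
K(j) = (25 + j)/(2*j) (K(j) = (25 + j)/(j + j) = (25 + j)/((2*j)) = (25 + j)*(1/(2*j)) = (25 + j)/(2*j))
(K(13) + 22065)*(-7987 + 49454) = ((½)*(25 + 13)/13 + 22065)*(-7987 + 49454) = ((½)*(1/13)*38 + 22065)*41467 = (19/13 + 22065)*41467 = (286864/13)*41467 = 11895389488/13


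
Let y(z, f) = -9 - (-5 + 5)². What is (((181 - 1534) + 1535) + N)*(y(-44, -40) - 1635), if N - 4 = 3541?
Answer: -6127188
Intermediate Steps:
N = 3545 (N = 4 + 3541 = 3545)
y(z, f) = -9 (y(z, f) = -9 - 1*0² = -9 - 1*0 = -9 + 0 = -9)
(((181 - 1534) + 1535) + N)*(y(-44, -40) - 1635) = (((181 - 1534) + 1535) + 3545)*(-9 - 1635) = ((-1353 + 1535) + 3545)*(-1644) = (182 + 3545)*(-1644) = 3727*(-1644) = -6127188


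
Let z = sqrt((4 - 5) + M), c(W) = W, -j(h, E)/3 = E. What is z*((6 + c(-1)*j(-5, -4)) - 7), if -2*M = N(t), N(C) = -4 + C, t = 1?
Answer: -13*sqrt(2)/2 ≈ -9.1924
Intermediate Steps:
j(h, E) = -3*E
M = 3/2 (M = -(-4 + 1)/2 = -1/2*(-3) = 3/2 ≈ 1.5000)
z = sqrt(2)/2 (z = sqrt((4 - 5) + 3/2) = sqrt(-1 + 3/2) = sqrt(1/2) = sqrt(2)/2 ≈ 0.70711)
z*((6 + c(-1)*j(-5, -4)) - 7) = (sqrt(2)/2)*((6 - (-3)*(-4)) - 7) = (sqrt(2)/2)*((6 - 1*12) - 7) = (sqrt(2)/2)*((6 - 12) - 7) = (sqrt(2)/2)*(-6 - 7) = (sqrt(2)/2)*(-13) = -13*sqrt(2)/2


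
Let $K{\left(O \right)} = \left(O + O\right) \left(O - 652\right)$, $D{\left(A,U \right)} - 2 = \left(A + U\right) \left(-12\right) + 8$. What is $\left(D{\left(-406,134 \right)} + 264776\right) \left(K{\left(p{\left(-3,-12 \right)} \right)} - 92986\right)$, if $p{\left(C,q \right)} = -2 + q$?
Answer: $-19926300900$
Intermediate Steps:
$D{\left(A,U \right)} = 10 - 12 A - 12 U$ ($D{\left(A,U \right)} = 2 + \left(\left(A + U\right) \left(-12\right) + 8\right) = 2 - \left(-8 + 12 A + 12 U\right) = 10 - 12 A - 12 U$)
$K{\left(O \right)} = 2 O \left(-652 + O\right)$
$\left(D{\left(-406,134 \right)} + 264776\right) \left(K{\left(p{\left(-3,-12 \right)} \right)} - 92986\right) = \left(\left(10 - -4872 - 1608\right) + 264776\right) \left(2 \left(-2 - 12\right) \left(-652 - 14\right) - 92986\right) = \left(\left(10 + 4872 - 1608\right) + 264776\right) \left(2 \left(-14\right) \left(-652 - 14\right) - 92986\right) = \left(3274 + 264776\right) \left(2 \left(-14\right) \left(-666\right) - 92986\right) = 268050 \left(18648 - 92986\right) = 268050 \left(-74338\right) = -19926300900$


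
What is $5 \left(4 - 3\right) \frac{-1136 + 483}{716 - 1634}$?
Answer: $\frac{3265}{918} \approx 3.5566$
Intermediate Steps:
$5 \left(4 - 3\right) \frac{-1136 + 483}{716 - 1634} = 5 \cdot 1 \left(- \frac{653}{-918}\right) = 5 \left(\left(-653\right) \left(- \frac{1}{918}\right)\right) = 5 \cdot \frac{653}{918} = \frac{3265}{918}$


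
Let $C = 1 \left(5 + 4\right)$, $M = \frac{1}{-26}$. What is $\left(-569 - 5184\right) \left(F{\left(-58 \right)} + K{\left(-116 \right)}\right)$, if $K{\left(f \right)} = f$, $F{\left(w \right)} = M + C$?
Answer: $\frac{16010599}{26} \approx 6.1579 \cdot 10^{5}$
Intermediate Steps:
$M = - \frac{1}{26} \approx -0.038462$
$C = 9$ ($C = 1 \cdot 9 = 9$)
$F{\left(w \right)} = \frac{233}{26}$ ($F{\left(w \right)} = - \frac{1}{26} + 9 = \frac{233}{26}$)
$\left(-569 - 5184\right) \left(F{\left(-58 \right)} + K{\left(-116 \right)}\right) = \left(-569 - 5184\right) \left(\frac{233}{26} - 116\right) = \left(-569 - 5184\right) \left(- \frac{2783}{26}\right) = \left(-5753\right) \left(- \frac{2783}{26}\right) = \frac{16010599}{26}$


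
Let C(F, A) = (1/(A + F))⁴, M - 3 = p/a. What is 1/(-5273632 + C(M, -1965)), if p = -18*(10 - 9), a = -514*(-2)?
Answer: -1034341598950701240101841/5454736955157584482170952430096 ≈ -1.8962e-7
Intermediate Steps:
a = 1028
p = -18 (p = -18*1 = -18)
M = 1533/514 (M = 3 - 18/1028 = 3 - 18*1/1028 = 3 - 9/514 = 1533/514 ≈ 2.9825)
C(F, A) = (A + F)⁻⁴
1/(-5273632 + C(M, -1965)) = 1/(-5273632 + (-1965 + 1533/514)⁻⁴) = 1/(-5273632 + (-1008477/514)⁻⁴) = 1/(-5273632 + 69799526416/1034341598950701240101841) = 1/(-5454736955157584482170952430096/1034341598950701240101841) = -1034341598950701240101841/5454736955157584482170952430096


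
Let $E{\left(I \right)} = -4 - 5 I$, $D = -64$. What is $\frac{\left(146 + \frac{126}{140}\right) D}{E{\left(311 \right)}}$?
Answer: $\frac{47008}{7795} \approx 6.0305$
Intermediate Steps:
$\frac{\left(146 + \frac{126}{140}\right) D}{E{\left(311 \right)}} = \frac{\left(146 + \frac{126}{140}\right) \left(-64\right)}{-4 - 1555} = \frac{\left(146 + 126 \cdot \frac{1}{140}\right) \left(-64\right)}{-4 - 1555} = \frac{\left(146 + \frac{9}{10}\right) \left(-64\right)}{-1559} = \frac{1469}{10} \left(-64\right) \left(- \frac{1}{1559}\right) = \left(- \frac{47008}{5}\right) \left(- \frac{1}{1559}\right) = \frac{47008}{7795}$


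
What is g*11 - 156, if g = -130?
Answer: -1586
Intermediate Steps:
g*11 - 156 = -130*11 - 156 = -1430 - 156 = -1586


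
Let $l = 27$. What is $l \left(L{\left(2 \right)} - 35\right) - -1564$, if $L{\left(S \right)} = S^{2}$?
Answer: $727$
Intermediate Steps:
$l \left(L{\left(2 \right)} - 35\right) - -1564 = 27 \left(2^{2} - 35\right) - -1564 = 27 \left(4 - 35\right) + 1564 = 27 \left(-31\right) + 1564 = -837 + 1564 = 727$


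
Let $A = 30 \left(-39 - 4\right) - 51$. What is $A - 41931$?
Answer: $-43272$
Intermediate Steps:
$A = -1341$ ($A = 30 \left(-39 - 4\right) - 51 = 30 \left(-43\right) - 51 = -1290 - 51 = -1341$)
$A - 41931 = -1341 - 41931 = -43272$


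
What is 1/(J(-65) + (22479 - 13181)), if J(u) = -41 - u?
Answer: 1/9322 ≈ 0.00010727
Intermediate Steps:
1/(J(-65) + (22479 - 13181)) = 1/((-41 - 1*(-65)) + (22479 - 13181)) = 1/((-41 + 65) + 9298) = 1/(24 + 9298) = 1/9322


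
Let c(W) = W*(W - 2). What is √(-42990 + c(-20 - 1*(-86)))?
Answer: I*√38766 ≈ 196.89*I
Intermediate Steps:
c(W) = W*(-2 + W)
√(-42990 + c(-20 - 1*(-86))) = √(-42990 + (-20 - 1*(-86))*(-2 + (-20 - 1*(-86)))) = √(-42990 + (-20 + 86)*(-2 + (-20 + 86))) = √(-42990 + 66*(-2 + 66)) = √(-42990 + 66*64) = √(-42990 + 4224) = √(-38766) = I*√38766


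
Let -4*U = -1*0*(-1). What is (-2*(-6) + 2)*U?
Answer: 0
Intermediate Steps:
U = 0 (U = -(-1*0)*(-1)/4 = -0*(-1) = -¼*0 = 0)
(-2*(-6) + 2)*U = (-2*(-6) + 2)*0 = (12 + 2)*0 = 14*0 = 0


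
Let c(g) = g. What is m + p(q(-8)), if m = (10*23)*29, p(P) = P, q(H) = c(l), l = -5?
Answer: 6665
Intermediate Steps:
q(H) = -5
m = 6670 (m = 230*29 = 6670)
m + p(q(-8)) = 6670 - 5 = 6665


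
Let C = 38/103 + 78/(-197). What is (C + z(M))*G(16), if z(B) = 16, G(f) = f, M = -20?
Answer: 5185728/20291 ≈ 255.57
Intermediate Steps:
C = -548/20291 (C = 38*(1/103) + 78*(-1/197) = 38/103 - 78/197 = -548/20291 ≈ -0.027007)
(C + z(M))*G(16) = (-548/20291 + 16)*16 = (324108/20291)*16 = 5185728/20291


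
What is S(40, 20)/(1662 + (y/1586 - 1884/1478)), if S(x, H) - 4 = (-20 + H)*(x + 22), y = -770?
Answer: 2344108/972945353 ≈ 0.0024093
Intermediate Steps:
S(x, H) = 4 + (-20 + H)*(22 + x) (S(x, H) = 4 + (-20 + H)*(x + 22) = 4 + (-20 + H)*(22 + x))
S(40, 20)/(1662 + (y/1586 - 1884/1478)) = (-436 - 20*40 + 22*20 + 20*40)/(1662 + (-770/1586 - 1884/1478)) = (-436 - 800 + 440 + 800)/(1662 + (-770*1/1586 - 1884*1/1478)) = 4/(1662 + (-385/793 - 942/739)) = 4/(1662 - 1031521/586027) = 4/(972945353/586027) = 4*(586027/972945353) = 2344108/972945353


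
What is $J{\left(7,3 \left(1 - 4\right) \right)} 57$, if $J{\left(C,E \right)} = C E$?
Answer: $-3591$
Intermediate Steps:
$J{\left(7,3 \left(1 - 4\right) \right)} 57 = 7 \cdot 3 \left(1 - 4\right) 57 = 7 \cdot 3 \left(-3\right) 57 = 7 \left(-9\right) 57 = \left(-63\right) 57 = -3591$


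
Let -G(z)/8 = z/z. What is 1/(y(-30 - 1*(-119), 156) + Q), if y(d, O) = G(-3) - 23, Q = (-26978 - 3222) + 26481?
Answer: -1/3750 ≈ -0.00026667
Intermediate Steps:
G(z) = -8 (G(z) = -8*z/z = -8*1 = -8)
Q = -3719 (Q = -30200 + 26481 = -3719)
y(d, O) = -31 (y(d, O) = -8 - 23 = -31)
1/(y(-30 - 1*(-119), 156) + Q) = 1/(-31 - 3719) = 1/(-3750) = -1/3750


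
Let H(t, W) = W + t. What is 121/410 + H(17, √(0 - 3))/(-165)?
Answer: 2599/13530 - I*√3/165 ≈ 0.19209 - 0.010497*I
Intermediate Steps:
121/410 + H(17, √(0 - 3))/(-165) = 121/410 + (√(0 - 3) + 17)/(-165) = 121*(1/410) + (√(-3) + 17)*(-1/165) = 121/410 + (I*√3 + 17)*(-1/165) = 121/410 + (17 + I*√3)*(-1/165) = 121/410 + (-17/165 - I*√3/165) = 2599/13530 - I*√3/165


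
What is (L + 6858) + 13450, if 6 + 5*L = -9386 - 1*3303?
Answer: 17769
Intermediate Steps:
L = -2539 (L = -6/5 + (-9386 - 1*3303)/5 = -6/5 + (-9386 - 3303)/5 = -6/5 + (⅕)*(-12689) = -6/5 - 12689/5 = -2539)
(L + 6858) + 13450 = (-2539 + 6858) + 13450 = 4319 + 13450 = 17769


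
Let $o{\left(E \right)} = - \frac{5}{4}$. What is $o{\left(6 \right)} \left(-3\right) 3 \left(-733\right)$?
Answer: $- \frac{32985}{4} \approx -8246.3$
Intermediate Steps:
$o{\left(E \right)} = - \frac{5}{4}$ ($o{\left(E \right)} = \left(-5\right) \frac{1}{4} = - \frac{5}{4}$)
$o{\left(6 \right)} \left(-3\right) 3 \left(-733\right) = \left(- \frac{5}{4}\right) \left(-3\right) 3 \left(-733\right) = \frac{15}{4} \cdot 3 \left(-733\right) = \frac{45}{4} \left(-733\right) = - \frac{32985}{4}$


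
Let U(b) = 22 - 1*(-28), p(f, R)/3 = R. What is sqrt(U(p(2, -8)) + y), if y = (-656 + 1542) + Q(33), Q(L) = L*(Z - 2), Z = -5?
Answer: sqrt(705) ≈ 26.552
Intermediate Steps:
p(f, R) = 3*R
Q(L) = -7*L (Q(L) = L*(-5 - 2) = L*(-7) = -7*L)
U(b) = 50 (U(b) = 22 + 28 = 50)
y = 655 (y = (-656 + 1542) - 7*33 = 886 - 231 = 655)
sqrt(U(p(2, -8)) + y) = sqrt(50 + 655) = sqrt(705)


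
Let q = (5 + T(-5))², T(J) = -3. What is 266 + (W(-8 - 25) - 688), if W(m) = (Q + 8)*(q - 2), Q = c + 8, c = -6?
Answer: -402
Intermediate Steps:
Q = 2 (Q = -6 + 8 = 2)
q = 4 (q = (5 - 3)² = 2² = 4)
W(m) = 20 (W(m) = (2 + 8)*(4 - 2) = 10*2 = 20)
266 + (W(-8 - 25) - 688) = 266 + (20 - 688) = 266 - 668 = -402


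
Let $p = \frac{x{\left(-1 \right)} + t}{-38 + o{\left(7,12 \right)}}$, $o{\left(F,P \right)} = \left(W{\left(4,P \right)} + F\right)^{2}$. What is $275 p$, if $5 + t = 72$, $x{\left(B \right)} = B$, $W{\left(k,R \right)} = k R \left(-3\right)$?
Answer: $\frac{18150}{18731} \approx 0.96898$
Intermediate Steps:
$W{\left(k,R \right)} = - 3 R k$ ($W{\left(k,R \right)} = R k \left(-3\right) = - 3 R k$)
$o{\left(F,P \right)} = \left(F - 12 P\right)^{2}$ ($o{\left(F,P \right)} = \left(\left(-3\right) P 4 + F\right)^{2} = \left(- 12 P + F\right)^{2} = \left(F - 12 P\right)^{2}$)
$t = 67$ ($t = -5 + 72 = 67$)
$p = \frac{66}{18731}$ ($p = \frac{-1 + 67}{-38 + \left(7 - 144\right)^{2}} = \frac{66}{-38 + \left(7 - 144\right)^{2}} = \frac{66}{-38 + \left(-137\right)^{2}} = \frac{66}{-38 + 18769} = \frac{66}{18731} \approx 0.0035236$)
$275 p = 275 \cdot \frac{66}{18731} = \frac{18150}{18731}$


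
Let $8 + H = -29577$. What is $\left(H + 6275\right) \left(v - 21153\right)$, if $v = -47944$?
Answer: $1610651070$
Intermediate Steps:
$H = -29585$ ($H = -8 - 29577 = -29585$)
$\left(H + 6275\right) \left(v - 21153\right) = \left(-29585 + 6275\right) \left(-47944 - 21153\right) = \left(-23310\right) \left(-69097\right) = 1610651070$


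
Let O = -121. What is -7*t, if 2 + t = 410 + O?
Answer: -2009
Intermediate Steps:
t = 287 (t = -2 + (410 - 121) = -2 + 289 = 287)
-7*t = -7*287 = -2009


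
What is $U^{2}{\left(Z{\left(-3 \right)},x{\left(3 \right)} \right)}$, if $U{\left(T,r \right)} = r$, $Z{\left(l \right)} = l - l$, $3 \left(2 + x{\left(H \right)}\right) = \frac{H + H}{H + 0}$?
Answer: $\frac{16}{9} \approx 1.7778$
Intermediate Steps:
$x{\left(H \right)} = - \frac{4}{3}$ ($x{\left(H \right)} = -2 + \frac{\left(H + H\right) \frac{1}{H + 0}}{3} = -2 + \frac{2 H \frac{1}{H}}{3} = -2 + \frac{1}{3} \cdot 2 = -2 + \frac{2}{3} = - \frac{4}{3}$)
$Z{\left(l \right)} = 0$
$U^{2}{\left(Z{\left(-3 \right)},x{\left(3 \right)} \right)} = \left(- \frac{4}{3}\right)^{2} = \frac{16}{9}$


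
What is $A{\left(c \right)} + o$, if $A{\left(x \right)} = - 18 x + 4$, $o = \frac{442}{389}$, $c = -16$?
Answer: $\frac{114030}{389} \approx 293.14$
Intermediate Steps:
$o = \frac{442}{389}$ ($o = 442 \cdot \frac{1}{389} = \frac{442}{389} \approx 1.1362$)
$A{\left(x \right)} = 4 - 18 x$
$A{\left(c \right)} + o = \left(4 - -288\right) + \frac{442}{389} = \left(4 + 288\right) + \frac{442}{389} = 292 + \frac{442}{389} = \frac{114030}{389}$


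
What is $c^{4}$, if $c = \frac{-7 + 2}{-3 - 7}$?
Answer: $\frac{1}{16} \approx 0.0625$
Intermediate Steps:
$c = \frac{1}{2}$ ($c = - \frac{5}{-10} = \left(-5\right) \left(- \frac{1}{10}\right) = \frac{1}{2} \approx 0.5$)
$c^{4} = \left(\frac{1}{2}\right)^{4} = \frac{1}{16}$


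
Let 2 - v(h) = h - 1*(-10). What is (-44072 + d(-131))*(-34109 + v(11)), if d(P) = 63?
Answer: 1501939152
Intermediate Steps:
v(h) = -8 - h (v(h) = 2 - (h - 1*(-10)) = 2 - (h + 10) = 2 - (10 + h) = 2 + (-10 - h) = -8 - h)
(-44072 + d(-131))*(-34109 + v(11)) = (-44072 + 63)*(-34109 + (-8 - 1*11)) = -44009*(-34109 + (-8 - 11)) = -44009*(-34109 - 19) = -44009*(-34128) = 1501939152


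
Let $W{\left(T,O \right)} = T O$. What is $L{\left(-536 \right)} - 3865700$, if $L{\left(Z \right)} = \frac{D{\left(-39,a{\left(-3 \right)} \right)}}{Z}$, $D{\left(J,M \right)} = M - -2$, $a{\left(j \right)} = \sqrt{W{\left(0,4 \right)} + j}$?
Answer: $- \frac{1036007601}{268} - \frac{i \sqrt{3}}{536} \approx -3.8657 \cdot 10^{6} - 0.0032314 i$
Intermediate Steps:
$W{\left(T,O \right)} = O T$
$a{\left(j \right)} = \sqrt{j}$ ($a{\left(j \right)} = \sqrt{4 \cdot 0 + j} = \sqrt{0 + j} = \sqrt{j}$)
$D{\left(J,M \right)} = 2 + M$ ($D{\left(J,M \right)} = M + 2 = 2 + M$)
$L{\left(Z \right)} = \frac{2 + i \sqrt{3}}{Z}$ ($L{\left(Z \right)} = \frac{2 + \sqrt{-3}}{Z} = \frac{2 + i \sqrt{3}}{Z}$)
$L{\left(-536 \right)} - 3865700 = \frac{2 + i \sqrt{3}}{-536} - 3865700 = - \frac{2 + i \sqrt{3}}{536} - 3865700 = \left(- \frac{1}{268} - \frac{i \sqrt{3}}{536}\right) - 3865700 = - \frac{1036007601}{268} - \frac{i \sqrt{3}}{536}$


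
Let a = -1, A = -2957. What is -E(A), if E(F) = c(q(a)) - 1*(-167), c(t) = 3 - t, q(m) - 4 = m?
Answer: -167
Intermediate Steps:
q(m) = 4 + m
E(F) = 167 (E(F) = (3 - (4 - 1)) - 1*(-167) = (3 - 1*3) + 167 = (3 - 3) + 167 = 0 + 167 = 167)
-E(A) = -1*167 = -167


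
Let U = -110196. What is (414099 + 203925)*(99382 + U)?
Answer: -6683311536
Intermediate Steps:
(414099 + 203925)*(99382 + U) = (414099 + 203925)*(99382 - 110196) = 618024*(-10814) = -6683311536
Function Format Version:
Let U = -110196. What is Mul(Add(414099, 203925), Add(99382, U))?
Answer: -6683311536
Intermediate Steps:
Mul(Add(414099, 203925), Add(99382, U)) = Mul(Add(414099, 203925), Add(99382, -110196)) = Mul(618024, -10814) = -6683311536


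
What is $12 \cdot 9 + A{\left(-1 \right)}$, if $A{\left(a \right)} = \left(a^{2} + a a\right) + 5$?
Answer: $115$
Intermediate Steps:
$A{\left(a \right)} = 5 + 2 a^{2}$ ($A{\left(a \right)} = \left(a^{2} + a^{2}\right) + 5 = 2 a^{2} + 5 = 5 + 2 a^{2}$)
$12 \cdot 9 + A{\left(-1 \right)} = 12 \cdot 9 + \left(5 + 2 \left(-1\right)^{2}\right) = 108 + \left(5 + 2 \cdot 1\right) = 108 + \left(5 + 2\right) = 108 + 7 = 115$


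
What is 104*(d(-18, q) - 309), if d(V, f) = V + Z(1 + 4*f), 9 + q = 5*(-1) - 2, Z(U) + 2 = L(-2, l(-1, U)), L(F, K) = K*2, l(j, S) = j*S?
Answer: -21112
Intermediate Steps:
l(j, S) = S*j
L(F, K) = 2*K
Z(U) = -2 - 2*U (Z(U) = -2 + 2*(U*(-1)) = -2 + 2*(-U) = -2 - 2*U)
q = -16 (q = -9 + (5*(-1) - 2) = -9 + (-5 - 2) = -9 - 7 = -16)
d(V, f) = -4 + V - 8*f (d(V, f) = V + (-2 - 2*(1 + 4*f)) = V + (-2 + (-2 - 8*f)) = V + (-4 - 8*f) = -4 + V - 8*f)
104*(d(-18, q) - 309) = 104*((-4 - 18 - 8*(-16)) - 309) = 104*((-4 - 18 + 128) - 309) = 104*(106 - 309) = 104*(-203) = -21112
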